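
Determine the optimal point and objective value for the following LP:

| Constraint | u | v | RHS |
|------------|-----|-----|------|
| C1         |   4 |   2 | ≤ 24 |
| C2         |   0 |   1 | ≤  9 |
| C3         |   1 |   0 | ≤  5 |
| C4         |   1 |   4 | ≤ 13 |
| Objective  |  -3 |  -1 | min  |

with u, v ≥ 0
Each vertex is the intersection of two constraint boundaries that also satisfies all remaining constraints:
  u = 0 and v = 0 → (0, 0)
  u = 5 and v = 0 → (5, 0)
  4u + 2v = 24 and u = 5 → (5, 2)
  u + 4v = 13 and u = 0 → (0, 3.25)

Evaluating z = -3u - v at each vertex:
  (0, 0): z = 0
  (5, 0): z = -15
  (5, 2): z = -17
  (0, 3.25): z = -3.25

The minimum is at (5, 2) with z = -17.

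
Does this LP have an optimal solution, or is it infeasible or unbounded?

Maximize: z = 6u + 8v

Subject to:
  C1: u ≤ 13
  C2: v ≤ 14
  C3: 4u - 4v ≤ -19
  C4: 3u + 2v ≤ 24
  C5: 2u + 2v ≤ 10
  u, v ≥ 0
The point (0, 5) satisfies every constraint, so the LP is feasible; the constraints give u ≤ 13 and v ≤ 14, which with u, v ≥ 0 keep the feasible region inside a bounded box. A feasible, bounded LP attains a finite optimum at a vertex.

Evaluating z = 6u + 8v at each vertex:
  (0, 4.75): z = 38
  (0.125, 4.875): z = 39.75
  (0, 5): z = 40

Bounded optimum: z* = 40 at (0, 5).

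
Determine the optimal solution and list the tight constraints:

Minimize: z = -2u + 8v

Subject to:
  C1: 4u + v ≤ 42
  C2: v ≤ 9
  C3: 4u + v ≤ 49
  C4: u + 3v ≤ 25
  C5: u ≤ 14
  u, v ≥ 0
Optimal: u = 10.5, v = 0
Binding: C1, v ≥ 0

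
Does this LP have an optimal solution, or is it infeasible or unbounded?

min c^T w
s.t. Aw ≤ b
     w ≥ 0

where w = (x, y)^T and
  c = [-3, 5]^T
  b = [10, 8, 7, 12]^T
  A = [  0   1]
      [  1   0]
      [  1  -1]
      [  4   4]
The point (3, 0) satisfies every constraint, so the LP is feasible; the constraints give x ≤ 8 and y ≤ 10, which with x, y ≥ 0 keep the feasible region inside a bounded box. A feasible, bounded LP attains a finite optimum at a vertex.

Feasible with finite optimum z* = -9 at (3, 0).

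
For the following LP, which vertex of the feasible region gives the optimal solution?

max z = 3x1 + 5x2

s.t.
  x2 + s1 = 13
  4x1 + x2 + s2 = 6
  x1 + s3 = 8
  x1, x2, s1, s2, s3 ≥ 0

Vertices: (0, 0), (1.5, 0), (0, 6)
(0, 6) with z = 30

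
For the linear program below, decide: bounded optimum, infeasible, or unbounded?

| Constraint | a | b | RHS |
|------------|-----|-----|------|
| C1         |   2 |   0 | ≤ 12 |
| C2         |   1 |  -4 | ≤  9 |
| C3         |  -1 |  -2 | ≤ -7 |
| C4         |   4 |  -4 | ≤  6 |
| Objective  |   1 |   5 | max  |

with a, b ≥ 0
Feasible point: (0, 4) satisfies every constraint, so the LP is feasible.
Direction d = (0, 1): for each constraint row a, a·d ≤ 0 —
  (2)(0) + (0)(1) = 0 ≤ 0
  (1)(0) + (-4)(1) = -4 ≤ 0
  (-1)(0) + (-2)(1) = -2 ≤ 0
  (4)(0) + (-4)(1) = -4 ≤ 0
and d ≥ 0, so (0, 4) + t·d stays feasible for every t ≥ 0. Along this ray z = a + 5b changes by 5 per unit t, so z → +∞.

Unbounded — the objective can increase without bound over the feasible region.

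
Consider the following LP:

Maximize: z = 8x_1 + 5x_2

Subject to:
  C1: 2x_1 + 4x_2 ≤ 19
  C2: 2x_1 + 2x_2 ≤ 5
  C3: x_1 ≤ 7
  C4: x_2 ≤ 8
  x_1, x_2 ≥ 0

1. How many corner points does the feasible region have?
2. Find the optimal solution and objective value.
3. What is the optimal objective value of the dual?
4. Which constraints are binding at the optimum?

1. 3
2. x_1 = 2.5, x_2 = 0, z = 20
3. 20 (by strong duality, equal to the primal optimum)
4. C2, x_2 ≥ 0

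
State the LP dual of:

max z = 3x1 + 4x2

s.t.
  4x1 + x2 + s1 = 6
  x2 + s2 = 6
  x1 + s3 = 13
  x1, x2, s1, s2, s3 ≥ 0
Minimize: z = 6y1 + 6y2 + 13y3

Subject to:
  C1: -4y1 - y3 ≤ -3
  C2: -y1 - y2 ≤ -4
  y1, y2, y3 ≥ 0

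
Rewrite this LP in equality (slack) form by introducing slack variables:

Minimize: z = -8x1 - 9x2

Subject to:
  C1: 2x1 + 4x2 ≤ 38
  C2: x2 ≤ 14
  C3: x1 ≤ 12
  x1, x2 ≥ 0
min z = -8x1 - 9x2

s.t.
  2x1 + 4x2 + s1 = 38
  x2 + s2 = 14
  x1 + s3 = 12
  x1, x2, s1, s2, s3 ≥ 0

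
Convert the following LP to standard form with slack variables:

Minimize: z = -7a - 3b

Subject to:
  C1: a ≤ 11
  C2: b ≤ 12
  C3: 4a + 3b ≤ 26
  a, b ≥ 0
min z = -7a - 3b

s.t.
  a + s1 = 11
  b + s2 = 12
  4a + 3b + s3 = 26
  a, b, s1, s2, s3 ≥ 0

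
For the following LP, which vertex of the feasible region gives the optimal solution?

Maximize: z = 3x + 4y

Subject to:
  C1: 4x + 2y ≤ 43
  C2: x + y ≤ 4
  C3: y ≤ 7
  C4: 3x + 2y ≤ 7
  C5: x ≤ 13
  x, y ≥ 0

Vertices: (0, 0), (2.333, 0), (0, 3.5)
Evaluating z = 3x + 4y at each vertex:
  (0, 0): z = 0
  (2.333, 0): z = 7
  (0, 3.5): z = 14

The largest value is z = 14, attained at (0, 3.5).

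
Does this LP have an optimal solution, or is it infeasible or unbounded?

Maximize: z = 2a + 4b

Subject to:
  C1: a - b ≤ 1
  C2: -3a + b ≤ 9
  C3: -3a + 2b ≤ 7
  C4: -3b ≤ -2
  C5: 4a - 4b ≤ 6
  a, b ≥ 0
Feasible point: (0, 1) satisfies every constraint, so the LP is feasible.
Direction d = (1, 1): for each constraint row a, a·d ≤ 0 —
  (1)(1) + (-1)(1) = 0 ≤ 0
  (-3)(1) + (1)(1) = -2 ≤ 0
  (-3)(1) + (2)(1) = -1 ≤ 0
  (0)(1) + (-3)(1) = -3 ≤ 0
  (4)(1) + (-4)(1) = 0 ≤ 0
and d ≥ 0, so (0, 1) + t·d stays feasible for every t ≥ 0. Along this ray z = 2a + 4b changes by 6 per unit t, so z → +∞.

The LP is unbounded; z can be made arbitrarily large.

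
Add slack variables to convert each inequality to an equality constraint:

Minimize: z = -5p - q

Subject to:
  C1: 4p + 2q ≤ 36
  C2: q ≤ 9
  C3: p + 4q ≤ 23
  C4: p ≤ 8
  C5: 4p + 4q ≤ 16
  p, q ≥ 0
min z = -5p - q

s.t.
  4p + 2q + s1 = 36
  q + s2 = 9
  p + 4q + s3 = 23
  p + s4 = 8
  4p + 4q + s5 = 16
  p, q, s1, s2, s3, s4, s5 ≥ 0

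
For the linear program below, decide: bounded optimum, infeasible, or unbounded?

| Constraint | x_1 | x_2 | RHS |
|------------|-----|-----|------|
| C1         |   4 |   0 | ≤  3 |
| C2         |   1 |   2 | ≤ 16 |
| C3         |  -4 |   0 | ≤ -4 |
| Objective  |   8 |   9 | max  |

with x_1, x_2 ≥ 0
C1 requires 4x_1 ≤ 3, while C3 (-4x_1 ≤ -4) is equivalent to 4x_1 ≥ 4. Together they would need 4 ≤ 4x_1 ≤ 3, which is impossible since 4 > 3. No point satisfies all constraints.

Infeasible — the constraint set is empty.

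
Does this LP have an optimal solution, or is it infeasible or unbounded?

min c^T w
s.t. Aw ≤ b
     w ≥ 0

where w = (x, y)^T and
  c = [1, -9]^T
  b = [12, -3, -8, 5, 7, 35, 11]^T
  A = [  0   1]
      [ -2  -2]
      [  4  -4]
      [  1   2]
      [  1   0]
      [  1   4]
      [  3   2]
The point (0, 2.5) satisfies every constraint, so the LP is feasible; the constraints give x ≤ 7 and y ≤ 12, which with x, y ≥ 0 keep the feasible region inside a bounded box. A feasible, bounded LP attains a finite optimum at a vertex.

Feasible with finite optimum z* = -22.5 at (0, 2.5).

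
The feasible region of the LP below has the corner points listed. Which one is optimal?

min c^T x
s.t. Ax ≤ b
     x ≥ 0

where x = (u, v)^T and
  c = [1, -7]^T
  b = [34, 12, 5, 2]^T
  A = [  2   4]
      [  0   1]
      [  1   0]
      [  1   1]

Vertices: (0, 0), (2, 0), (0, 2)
(0, 2) with z = -14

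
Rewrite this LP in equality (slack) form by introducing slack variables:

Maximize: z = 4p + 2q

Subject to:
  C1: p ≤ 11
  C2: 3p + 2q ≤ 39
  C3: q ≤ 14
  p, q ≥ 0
max z = 4p + 2q

s.t.
  p + s1 = 11
  3p + 2q + s2 = 39
  q + s3 = 14
  p, q, s1, s2, s3 ≥ 0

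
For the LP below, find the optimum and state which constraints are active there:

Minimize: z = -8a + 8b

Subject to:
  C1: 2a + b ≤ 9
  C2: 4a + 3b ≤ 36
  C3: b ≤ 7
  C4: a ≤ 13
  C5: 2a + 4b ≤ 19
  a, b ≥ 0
Optimal: a = 4.5, b = 0
Slack at optimum:
  C1: slack = 0 (binding)
  C2: slack = 18
  C3: slack = 7
  C4: slack = 8.5
  C5: slack = 10
  a ≥ 0: a = 4.5
  b ≥ 0: b = 0 (binding)
Binding constraints: C1, b ≥ 0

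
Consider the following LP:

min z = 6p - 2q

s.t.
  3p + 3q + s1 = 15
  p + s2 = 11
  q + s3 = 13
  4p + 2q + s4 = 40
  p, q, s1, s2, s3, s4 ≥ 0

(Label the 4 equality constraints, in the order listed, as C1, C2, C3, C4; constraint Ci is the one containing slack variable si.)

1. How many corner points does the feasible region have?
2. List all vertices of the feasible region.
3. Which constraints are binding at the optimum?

1. 3
2. (0, 0), (5, 0), (0, 5)
3. C1, p ≥ 0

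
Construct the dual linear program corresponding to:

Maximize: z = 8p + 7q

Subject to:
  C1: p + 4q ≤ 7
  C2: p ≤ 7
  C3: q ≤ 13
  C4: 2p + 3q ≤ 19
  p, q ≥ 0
Minimize: z = 7y1 + 7y2 + 13y3 + 19y4

Subject to:
  C1: -y1 - y2 - 2y4 ≤ -8
  C2: -4y1 - y3 - 3y4 ≤ -7
  y1, y2, y3, y4 ≥ 0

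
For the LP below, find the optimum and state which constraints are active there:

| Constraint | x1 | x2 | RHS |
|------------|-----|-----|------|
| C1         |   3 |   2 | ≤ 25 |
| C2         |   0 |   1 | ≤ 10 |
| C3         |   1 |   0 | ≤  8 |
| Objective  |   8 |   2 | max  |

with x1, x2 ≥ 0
Optimal: x1 = 8, x2 = 0.5
Binding: C1, C3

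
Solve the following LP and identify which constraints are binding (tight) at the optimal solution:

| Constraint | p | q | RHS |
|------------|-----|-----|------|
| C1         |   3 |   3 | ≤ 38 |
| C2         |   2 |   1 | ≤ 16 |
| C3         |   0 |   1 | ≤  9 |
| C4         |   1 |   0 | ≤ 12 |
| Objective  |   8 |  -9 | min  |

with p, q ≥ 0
Optimal: p = 0, q = 9
Slack at optimum:
  C1: slack = 11
  C2: slack = 7
  C3: slack = 0 (binding)
  C4: slack = 12
  p ≥ 0: p = 0 (binding)
  q ≥ 0: q = 9
Binding constraints: C3, p ≥ 0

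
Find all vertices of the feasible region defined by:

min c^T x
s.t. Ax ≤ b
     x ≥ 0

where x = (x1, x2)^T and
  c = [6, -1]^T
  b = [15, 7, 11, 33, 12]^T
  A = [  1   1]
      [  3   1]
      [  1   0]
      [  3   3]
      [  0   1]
Each vertex is the intersection of two constraint boundaries that also satisfies all remaining constraints:
  x1 = 0 and x2 = 0 → (0, 0)
  3x1 + x2 = 7 and x2 = 0 → (2.333, 0)
  3x1 + x2 = 7 and x1 = 0 → (0, 7)

Vertices: (0, 0), (2.333, 0), (0, 7)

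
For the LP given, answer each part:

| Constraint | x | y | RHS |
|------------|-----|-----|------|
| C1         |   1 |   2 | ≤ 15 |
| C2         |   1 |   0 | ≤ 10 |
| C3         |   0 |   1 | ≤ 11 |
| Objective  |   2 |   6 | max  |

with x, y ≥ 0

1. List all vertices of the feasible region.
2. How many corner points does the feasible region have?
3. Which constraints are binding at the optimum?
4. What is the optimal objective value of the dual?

1. (0, 0), (10, 0), (10, 2.5), (0, 7.5)
2. 4
3. C1, x ≥ 0
4. 45 (by strong duality, equal to the primal optimum)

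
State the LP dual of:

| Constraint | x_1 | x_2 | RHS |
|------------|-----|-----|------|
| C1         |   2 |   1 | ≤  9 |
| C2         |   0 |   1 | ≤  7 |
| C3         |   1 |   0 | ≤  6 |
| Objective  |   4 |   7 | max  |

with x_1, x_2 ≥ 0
Minimize: z = 9y1 + 7y2 + 6y3

Subject to:
  C1: -2y1 - y3 ≤ -4
  C2: -y1 - y2 ≤ -7
  y1, y2, y3 ≥ 0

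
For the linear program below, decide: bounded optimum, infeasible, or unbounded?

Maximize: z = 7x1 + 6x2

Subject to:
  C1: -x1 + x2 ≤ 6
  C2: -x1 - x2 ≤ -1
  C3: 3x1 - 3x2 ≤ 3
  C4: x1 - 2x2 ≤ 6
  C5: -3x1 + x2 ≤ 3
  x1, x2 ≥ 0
Feasible point: (0, 1) satisfies every constraint, so the LP is feasible.
Direction d = (1, 1): for each constraint row a, a·d ≤ 0 —
  (-1)(1) + (1)(1) = 0 ≤ 0
  (-1)(1) + (-1)(1) = -2 ≤ 0
  (3)(1) + (-3)(1) = 0 ≤ 0
  (1)(1) + (-2)(1) = -1 ≤ 0
  (-3)(1) + (1)(1) = -2 ≤ 0
and d ≥ 0, so (0, 1) + t·d stays feasible for every t ≥ 0. Along this ray z = 7x1 + 6x2 changes by 13 per unit t, so z → +∞.

The LP is unbounded; z can be made arbitrarily large.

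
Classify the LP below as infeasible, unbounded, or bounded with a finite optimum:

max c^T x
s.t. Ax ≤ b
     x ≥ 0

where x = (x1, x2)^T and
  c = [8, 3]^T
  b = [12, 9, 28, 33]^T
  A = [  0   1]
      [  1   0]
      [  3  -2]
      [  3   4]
The point (9, 1.5) satisfies every constraint, so the LP is feasible; the constraints give x1 ≤ 9 and x2 ≤ 12, which with x1, x2 ≥ 0 keep the feasible region inside a bounded box. A feasible, bounded LP attains a finite optimum at a vertex.

Evaluating z = 8x1 + 3x2 at each vertex:
  (0, 0): z = 0
  (9, 0): z = 72
  (9, 1.5): z = 76.5
  (0, 8.25): z = 24.75

Bounded optimum: z* = 76.5 at (9, 1.5).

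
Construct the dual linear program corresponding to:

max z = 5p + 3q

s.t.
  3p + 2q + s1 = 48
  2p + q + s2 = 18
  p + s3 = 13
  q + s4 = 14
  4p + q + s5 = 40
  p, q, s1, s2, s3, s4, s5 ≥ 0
Minimize: z = 48y1 + 18y2 + 13y3 + 14y4 + 40y5

Subject to:
  C1: -3y1 - 2y2 - y3 - 4y5 ≤ -5
  C2: -2y1 - y2 - y4 - y5 ≤ -3
  y1, y2, y3, y4, y5 ≥ 0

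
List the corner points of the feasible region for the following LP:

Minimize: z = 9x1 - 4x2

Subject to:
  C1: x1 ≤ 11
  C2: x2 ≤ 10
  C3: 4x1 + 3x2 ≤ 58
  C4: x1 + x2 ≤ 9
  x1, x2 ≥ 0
Each vertex is the intersection of two constraint boundaries that also satisfies all remaining constraints:
  x1 = 0 and x2 = 0 → (0, 0)
  x1 + x2 = 9 and x2 = 0 → (9, 0)
  x1 + x2 = 9 and x1 = 0 → (0, 9)

Vertices: (0, 0), (9, 0), (0, 9)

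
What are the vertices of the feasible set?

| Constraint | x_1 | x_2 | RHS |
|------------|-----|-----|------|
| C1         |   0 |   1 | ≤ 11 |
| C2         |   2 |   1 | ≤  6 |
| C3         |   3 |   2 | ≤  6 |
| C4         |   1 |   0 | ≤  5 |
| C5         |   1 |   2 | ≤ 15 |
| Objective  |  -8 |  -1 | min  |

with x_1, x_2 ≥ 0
Each vertex is the intersection of two constraint boundaries that also satisfies all remaining constraints:
  x_1 = 0 and x_2 = 0 → (0, 0)
  3x_1 + 2x_2 = 6 and x_2 = 0 → (2, 0)
  3x_1 + 2x_2 = 6 and x_1 = 0 → (0, 3)

Vertices: (0, 0), (2, 0), (0, 3)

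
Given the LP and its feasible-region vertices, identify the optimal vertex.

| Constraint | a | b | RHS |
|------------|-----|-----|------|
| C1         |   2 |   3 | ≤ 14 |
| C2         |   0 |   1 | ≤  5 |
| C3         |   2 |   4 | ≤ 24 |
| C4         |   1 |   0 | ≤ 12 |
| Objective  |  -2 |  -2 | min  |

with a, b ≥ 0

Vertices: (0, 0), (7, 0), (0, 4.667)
(7, 0) with z = -14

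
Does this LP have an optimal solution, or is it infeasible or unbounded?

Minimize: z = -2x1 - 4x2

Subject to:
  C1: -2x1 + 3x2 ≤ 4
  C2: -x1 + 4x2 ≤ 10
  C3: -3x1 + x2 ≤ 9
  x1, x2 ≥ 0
Feasible point: (0, 0) satisfies every constraint, so the LP is feasible.
Direction d = (1, 0): for each constraint row a, a·d ≤ 0 —
  (-2)(1) + (3)(0) = -2 ≤ 0
  (-1)(1) + (4)(0) = -1 ≤ 0
  (-3)(1) + (1)(0) = -3 ≤ 0
and d ≥ 0, so (0, 0) + t·d stays feasible for every t ≥ 0. Along this ray z = -2x1 - 4x2 changes by -2 per unit t, so z → −∞.

The LP is unbounded; z can be made arbitrarily small.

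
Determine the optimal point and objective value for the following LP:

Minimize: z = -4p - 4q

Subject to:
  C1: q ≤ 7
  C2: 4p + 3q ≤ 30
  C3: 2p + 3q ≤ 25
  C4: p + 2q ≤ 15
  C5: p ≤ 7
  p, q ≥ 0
Each vertex is the intersection of two constraint boundaries that also satisfies all remaining constraints:
  p = 0 and q = 0 → (0, 0)
  p = 7 and q = 0 → (7, 0)
  4p + 3q = 30 and p = 7 → (7, 0.6667)
  4p + 3q = 30 and p + 2q = 15 → (3, 6)
  q = 7 and p + 2q = 15 → (1, 7)
  q = 7 and p = 0 → (0, 7)

Evaluating z = -4p - 4q at each vertex:
  (0, 0): z = 0
  (7, 0): z = -28
  (7, 0.6667): z = -30.67
  (3, 6): z = -36
  (1, 7): z = -32
  (0, 7): z = -28

The minimum is at (3, 6) with z = -36.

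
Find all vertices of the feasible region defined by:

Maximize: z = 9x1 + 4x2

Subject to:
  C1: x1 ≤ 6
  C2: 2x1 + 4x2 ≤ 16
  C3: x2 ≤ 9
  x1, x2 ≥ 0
Each vertex is the intersection of two constraint boundaries that also satisfies all remaining constraints:
  x1 = 0 and x2 = 0 → (0, 0)
  x1 = 6 and x2 = 0 → (6, 0)
  x1 = 6 and 2x1 + 4x2 = 16 → (6, 1)
  2x1 + 4x2 = 16 and x1 = 0 → (0, 4)

Vertices: (0, 0), (6, 0), (6, 1), (0, 4)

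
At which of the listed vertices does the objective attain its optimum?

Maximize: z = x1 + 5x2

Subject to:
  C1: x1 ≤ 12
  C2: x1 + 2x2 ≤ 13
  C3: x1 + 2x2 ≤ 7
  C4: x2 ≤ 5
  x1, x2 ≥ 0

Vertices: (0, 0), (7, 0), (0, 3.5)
Evaluating z = x1 + 5x2 at each vertex:
  (0, 0): z = 0
  (7, 0): z = 7
  (0, 3.5): z = 17.5

The largest value is z = 17.5, attained at (0, 3.5).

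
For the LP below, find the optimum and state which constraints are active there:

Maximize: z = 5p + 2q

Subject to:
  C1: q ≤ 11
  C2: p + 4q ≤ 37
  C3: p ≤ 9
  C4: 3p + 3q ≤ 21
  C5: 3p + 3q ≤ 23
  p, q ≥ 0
Optimal: p = 7, q = 0
Slack at optimum:
  C1: slack = 11
  C2: slack = 30
  C3: slack = 2
  C4: slack = 0 (binding)
  C5: slack = 2
  p ≥ 0: p = 7
  q ≥ 0: q = 0 (binding)
Binding constraints: C4, q ≥ 0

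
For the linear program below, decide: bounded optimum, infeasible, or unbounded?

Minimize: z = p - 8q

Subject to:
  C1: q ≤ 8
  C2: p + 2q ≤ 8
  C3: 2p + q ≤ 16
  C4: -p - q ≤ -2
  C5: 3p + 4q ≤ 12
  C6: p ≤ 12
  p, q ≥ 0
The point (0, 3) satisfies every constraint, so the LP is feasible; the constraints give p ≤ 12 and q ≤ 8, which with p, q ≥ 0 keep the feasible region inside a bounded box. A feasible, bounded LP attains a finite optimum at a vertex.

Bounded optimum: z* = -24 at (0, 3).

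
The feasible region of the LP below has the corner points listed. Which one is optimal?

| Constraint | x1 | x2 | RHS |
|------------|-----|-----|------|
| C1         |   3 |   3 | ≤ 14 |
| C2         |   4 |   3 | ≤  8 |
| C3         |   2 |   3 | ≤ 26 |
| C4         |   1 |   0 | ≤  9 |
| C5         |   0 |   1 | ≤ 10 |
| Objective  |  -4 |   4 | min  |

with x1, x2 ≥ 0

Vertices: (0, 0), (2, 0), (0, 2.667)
(2, 0) with z = -8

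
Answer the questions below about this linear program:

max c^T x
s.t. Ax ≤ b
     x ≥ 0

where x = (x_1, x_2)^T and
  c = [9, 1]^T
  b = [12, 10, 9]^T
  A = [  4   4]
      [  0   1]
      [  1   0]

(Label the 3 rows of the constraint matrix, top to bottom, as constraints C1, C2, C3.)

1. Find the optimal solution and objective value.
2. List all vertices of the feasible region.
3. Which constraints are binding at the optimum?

1. x_1 = 3, x_2 = 0, z = 27
2. (0, 0), (3, 0), (0, 3)
3. C1, x_2 ≥ 0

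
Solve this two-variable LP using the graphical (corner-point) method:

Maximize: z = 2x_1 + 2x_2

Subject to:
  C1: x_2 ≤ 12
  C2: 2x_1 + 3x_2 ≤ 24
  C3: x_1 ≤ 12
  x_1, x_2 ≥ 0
Each vertex is the intersection of two constraint boundaries that also satisfies all remaining constraints:
  x_1 = 0 and x_2 = 0 → (0, 0)
  2x_1 + 3x_2 = 24 and x_1 = 12 → (12, 0)
  2x_1 + 3x_2 = 24 and x_1 = 0 → (0, 8)

Evaluating z = 2x_1 + 2x_2 at each vertex:
  (0, 0): z = 0
  (12, 0): z = 24
  (0, 8): z = 16

The maximum is at (12, 0) with z = 24.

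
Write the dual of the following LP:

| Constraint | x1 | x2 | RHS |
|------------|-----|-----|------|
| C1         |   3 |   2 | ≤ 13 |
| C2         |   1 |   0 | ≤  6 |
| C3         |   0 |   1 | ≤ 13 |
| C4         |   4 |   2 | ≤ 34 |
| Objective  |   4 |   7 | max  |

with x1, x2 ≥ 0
Minimize: z = 13y1 + 6y2 + 13y3 + 34y4

Subject to:
  C1: -3y1 - y2 - 4y4 ≤ -4
  C2: -2y1 - y3 - 2y4 ≤ -7
  y1, y2, y3, y4 ≥ 0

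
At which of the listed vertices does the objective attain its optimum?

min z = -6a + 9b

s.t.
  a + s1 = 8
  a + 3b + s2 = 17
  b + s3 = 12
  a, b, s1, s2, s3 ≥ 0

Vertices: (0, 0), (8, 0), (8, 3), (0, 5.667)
(8, 0) with z = -48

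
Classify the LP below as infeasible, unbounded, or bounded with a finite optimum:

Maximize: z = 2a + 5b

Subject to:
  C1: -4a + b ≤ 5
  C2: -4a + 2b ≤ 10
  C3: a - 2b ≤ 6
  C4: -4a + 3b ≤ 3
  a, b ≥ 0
Feasible point: (0, 0) satisfies every constraint, so the LP is feasible.
Direction d = (1, 1): for each constraint row a, a·d ≤ 0 —
  (-4)(1) + (1)(1) = -3 ≤ 0
  (-4)(1) + (2)(1) = -2 ≤ 0
  (1)(1) + (-2)(1) = -1 ≤ 0
  (-4)(1) + (3)(1) = -1 ≤ 0
and d ≥ 0, so (0, 0) + t·d stays feasible for every t ≥ 0. Along this ray z = 2a + 5b changes by 7 per unit t, so z → +∞.

Unbounded — the objective can increase without bound over the feasible region.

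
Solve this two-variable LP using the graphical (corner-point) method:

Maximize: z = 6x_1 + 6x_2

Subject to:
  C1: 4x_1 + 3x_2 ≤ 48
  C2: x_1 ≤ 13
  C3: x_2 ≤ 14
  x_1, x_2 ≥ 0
x_1 = 1.5, x_2 = 14, z = 93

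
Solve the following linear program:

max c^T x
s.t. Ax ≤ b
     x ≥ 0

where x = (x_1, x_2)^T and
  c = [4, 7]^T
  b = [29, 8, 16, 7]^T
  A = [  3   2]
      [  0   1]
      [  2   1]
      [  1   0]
Each vertex is the intersection of two constraint boundaries that also satisfies all remaining constraints:
  x_1 = 0 and x_2 = 0 → (0, 0)
  x_1 = 7 and x_2 = 0 → (7, 0)
  2x_1 + x_2 = 16 and x_1 = 7 → (7, 2)
  x_2 = 8 and 2x_1 + x_2 = 16 → (4, 8)
  x_2 = 8 and x_1 = 0 → (0, 8)

Evaluating z = 4x_1 + 7x_2 at each vertex:
  (0, 0): z = 0
  (7, 0): z = 28
  (7, 2): z = 42
  (4, 8): z = 72
  (0, 8): z = 56

The maximum is at (4, 8) with z = 72.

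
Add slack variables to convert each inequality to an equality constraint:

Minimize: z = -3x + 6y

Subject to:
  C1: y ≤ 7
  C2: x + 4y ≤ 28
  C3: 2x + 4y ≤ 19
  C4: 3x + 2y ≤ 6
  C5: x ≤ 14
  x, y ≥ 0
min z = -3x + 6y

s.t.
  y + s1 = 7
  x + 4y + s2 = 28
  2x + 4y + s3 = 19
  3x + 2y + s4 = 6
  x + s5 = 14
  x, y, s1, s2, s3, s4, s5 ≥ 0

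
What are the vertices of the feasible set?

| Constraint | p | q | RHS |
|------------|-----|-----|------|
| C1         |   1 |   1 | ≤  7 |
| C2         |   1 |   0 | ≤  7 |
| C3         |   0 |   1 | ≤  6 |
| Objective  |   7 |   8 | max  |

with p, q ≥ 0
Each vertex is the intersection of two constraint boundaries that also satisfies all remaining constraints:
  p = 0 and q = 0 → (0, 0)
  p + q = 7 and p = 7 → (7, 0)
  p + q = 7 and q = 6 → (1, 6)
  q = 6 and p = 0 → (0, 6)

Vertices: (0, 0), (7, 0), (1, 6), (0, 6)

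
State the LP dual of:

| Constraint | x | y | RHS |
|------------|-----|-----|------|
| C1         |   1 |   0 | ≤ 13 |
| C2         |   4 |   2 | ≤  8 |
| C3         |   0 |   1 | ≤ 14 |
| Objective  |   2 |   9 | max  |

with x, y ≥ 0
Minimize: z = 13y1 + 8y2 + 14y3

Subject to:
  C1: -y1 - 4y2 ≤ -2
  C2: -2y2 - y3 ≤ -9
  y1, y2, y3 ≥ 0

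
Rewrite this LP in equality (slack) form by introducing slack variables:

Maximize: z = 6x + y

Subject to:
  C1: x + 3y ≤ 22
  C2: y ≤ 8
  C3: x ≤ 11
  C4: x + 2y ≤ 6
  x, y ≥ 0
max z = 6x + y

s.t.
  x + 3y + s1 = 22
  y + s2 = 8
  x + s3 = 11
  x + 2y + s4 = 6
  x, y, s1, s2, s3, s4 ≥ 0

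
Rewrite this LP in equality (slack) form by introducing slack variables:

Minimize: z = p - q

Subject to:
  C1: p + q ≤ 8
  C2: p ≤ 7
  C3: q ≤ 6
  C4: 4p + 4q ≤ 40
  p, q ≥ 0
min z = p - q

s.t.
  p + q + s1 = 8
  p + s2 = 7
  q + s3 = 6
  4p + 4q + s4 = 40
  p, q, s1, s2, s3, s4 ≥ 0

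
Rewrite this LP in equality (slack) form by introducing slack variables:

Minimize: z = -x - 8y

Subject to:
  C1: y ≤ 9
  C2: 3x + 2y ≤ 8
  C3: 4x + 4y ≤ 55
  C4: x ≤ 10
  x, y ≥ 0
min z = -x - 8y

s.t.
  y + s1 = 9
  3x + 2y + s2 = 8
  4x + 4y + s3 = 55
  x + s4 = 10
  x, y, s1, s2, s3, s4 ≥ 0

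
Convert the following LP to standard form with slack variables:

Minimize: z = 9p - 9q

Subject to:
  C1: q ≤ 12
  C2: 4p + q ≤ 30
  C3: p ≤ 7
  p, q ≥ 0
min z = 9p - 9q

s.t.
  q + s1 = 12
  4p + q + s2 = 30
  p + s3 = 7
  p, q, s1, s2, s3 ≥ 0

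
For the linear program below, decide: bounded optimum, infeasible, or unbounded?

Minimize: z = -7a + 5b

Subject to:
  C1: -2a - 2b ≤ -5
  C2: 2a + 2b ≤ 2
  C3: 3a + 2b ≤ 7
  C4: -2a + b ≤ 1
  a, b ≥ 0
C2 requires 2a + 2b ≤ 2, while C1 (-2a - 2b ≤ -5) is equivalent to 2a + 2b ≥ 5. Together they would need 5 ≤ 2a + 2b ≤ 2, which is impossible since 5 > 2. No point satisfies all constraints.

The feasible region is empty; the LP is infeasible.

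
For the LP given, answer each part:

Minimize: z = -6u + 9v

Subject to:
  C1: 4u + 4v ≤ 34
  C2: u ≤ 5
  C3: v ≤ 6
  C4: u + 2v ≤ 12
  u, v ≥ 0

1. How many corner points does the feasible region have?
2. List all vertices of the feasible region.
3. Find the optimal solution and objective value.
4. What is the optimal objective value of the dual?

1. 4
2. (0, 0), (5, 0), (5, 3.5), (0, 6)
3. u = 5, v = 0, z = -30
4. -30 (by strong duality, equal to the primal optimum)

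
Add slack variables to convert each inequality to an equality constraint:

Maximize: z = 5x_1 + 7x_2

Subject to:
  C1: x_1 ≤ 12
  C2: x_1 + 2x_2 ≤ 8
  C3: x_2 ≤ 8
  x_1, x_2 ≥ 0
max z = 5x_1 + 7x_2

s.t.
  x_1 + s1 = 12
  x_1 + 2x_2 + s2 = 8
  x_2 + s3 = 8
  x_1, x_2, s1, s2, s3 ≥ 0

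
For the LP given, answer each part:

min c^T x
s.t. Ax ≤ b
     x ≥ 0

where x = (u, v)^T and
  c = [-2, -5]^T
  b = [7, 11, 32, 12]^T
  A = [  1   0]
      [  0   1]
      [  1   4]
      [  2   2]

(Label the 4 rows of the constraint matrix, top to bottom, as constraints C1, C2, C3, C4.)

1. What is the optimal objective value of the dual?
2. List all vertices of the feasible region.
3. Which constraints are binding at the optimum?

1. -30 (by strong duality, equal to the primal optimum)
2. (0, 0), (6, 0), (0, 6)
3. C4, u ≥ 0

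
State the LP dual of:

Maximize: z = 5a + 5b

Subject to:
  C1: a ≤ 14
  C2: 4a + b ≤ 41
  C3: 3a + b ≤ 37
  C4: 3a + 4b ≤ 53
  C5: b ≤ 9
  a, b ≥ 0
Minimize: z = 14y1 + 41y2 + 37y3 + 53y4 + 9y5

Subject to:
  C1: -y1 - 4y2 - 3y3 - 3y4 ≤ -5
  C2: -y2 - y3 - 4y4 - y5 ≤ -5
  y1, y2, y3, y4, y5 ≥ 0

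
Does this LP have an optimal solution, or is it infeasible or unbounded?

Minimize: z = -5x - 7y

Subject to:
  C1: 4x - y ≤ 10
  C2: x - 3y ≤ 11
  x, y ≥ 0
Feasible point: (0, 0) satisfies every constraint, so the LP is feasible.
Direction d = (0, 1): for each constraint row a, a·d ≤ 0 —
  (4)(0) + (-1)(1) = -1 ≤ 0
  (1)(0) + (-3)(1) = -3 ≤ 0
and d ≥ 0, so (0, 0) + t·d stays feasible for every t ≥ 0. Along this ray z = -5x - 7y changes by -7 per unit t, so z → −∞.

Unbounded — the objective can decrease without bound over the feasible region.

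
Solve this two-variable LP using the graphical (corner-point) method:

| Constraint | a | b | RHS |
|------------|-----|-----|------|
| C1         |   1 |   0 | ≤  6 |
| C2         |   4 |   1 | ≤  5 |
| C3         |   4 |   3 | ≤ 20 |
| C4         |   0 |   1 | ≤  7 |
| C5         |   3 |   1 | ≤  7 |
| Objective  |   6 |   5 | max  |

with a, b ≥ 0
Each vertex is the intersection of two constraint boundaries that also satisfies all remaining constraints:
  a = 0 and b = 0 → (0, 0)
  4a + b = 5 and b = 0 → (1.25, 0)
  4a + b = 5 and a = 0 → (0, 5)

Evaluating z = 6a + 5b at each vertex:
  (0, 0): z = 0
  (1.25, 0): z = 7.5
  (0, 5): z = 25

The maximum is at (0, 5) with z = 25.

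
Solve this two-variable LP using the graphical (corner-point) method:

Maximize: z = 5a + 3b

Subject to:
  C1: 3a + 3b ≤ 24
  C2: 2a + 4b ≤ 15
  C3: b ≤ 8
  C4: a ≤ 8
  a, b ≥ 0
Each vertex is the intersection of two constraint boundaries that also satisfies all remaining constraints:
  a = 0 and b = 0 → (0, 0)
  2a + 4b = 15 and b = 0 → (7.5, 0)
  2a + 4b = 15 and a = 0 → (0, 3.75)

Evaluating z = 5a + 3b at each vertex:
  (0, 0): z = 0
  (7.5, 0): z = 37.5
  (0, 3.75): z = 11.25

The maximum is at (7.5, 0) with z = 37.5.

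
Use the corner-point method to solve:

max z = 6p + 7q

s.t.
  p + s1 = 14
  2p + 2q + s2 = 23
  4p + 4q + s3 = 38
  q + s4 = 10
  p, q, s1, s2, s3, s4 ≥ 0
Each vertex is the intersection of two constraint boundaries that also satisfies all remaining constraints:
  p = 0 and q = 0 → (0, 0)
  4p + 4q = 38 and q = 0 → (9.5, 0)
  4p + 4q = 38 and p = 0 → (0, 9.5)

Evaluating z = 6p + 7q at each vertex:
  (0, 0): z = 0
  (9.5, 0): z = 57
  (0, 9.5): z = 66.5

The maximum is at (0, 9.5) with z = 66.5.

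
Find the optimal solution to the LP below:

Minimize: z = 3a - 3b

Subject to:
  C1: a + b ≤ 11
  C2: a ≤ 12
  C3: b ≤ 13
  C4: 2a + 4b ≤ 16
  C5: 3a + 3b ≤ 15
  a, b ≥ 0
a = 0, b = 4, z = -12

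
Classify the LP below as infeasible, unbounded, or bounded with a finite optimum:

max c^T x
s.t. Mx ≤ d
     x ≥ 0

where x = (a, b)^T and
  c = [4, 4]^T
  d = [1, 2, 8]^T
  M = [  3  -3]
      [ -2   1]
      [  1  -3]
Feasible point: (0, 0) satisfies every constraint, so the LP is feasible.
Direction d = (1, 1): for each constraint row a, a·d ≤ 0 —
  (3)(1) + (-3)(1) = 0 ≤ 0
  (-2)(1) + (1)(1) = -1 ≤ 0
  (1)(1) + (-3)(1) = -2 ≤ 0
and d ≥ 0, so (0, 0) + t·d stays feasible for every t ≥ 0. Along this ray z = 4a + 4b changes by 8 per unit t, so z → +∞.

The LP is unbounded; z can be made arbitrarily large.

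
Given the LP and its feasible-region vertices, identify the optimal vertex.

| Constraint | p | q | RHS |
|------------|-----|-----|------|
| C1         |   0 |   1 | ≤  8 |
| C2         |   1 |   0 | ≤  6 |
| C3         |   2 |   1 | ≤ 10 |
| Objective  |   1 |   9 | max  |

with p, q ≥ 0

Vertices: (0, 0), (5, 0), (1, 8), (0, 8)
Evaluating z = p + 9q at each vertex:
  (0, 0): z = 0
  (5, 0): z = 5
  (1, 8): z = 73
  (0, 8): z = 72

The largest value is z = 73, attained at (1, 8).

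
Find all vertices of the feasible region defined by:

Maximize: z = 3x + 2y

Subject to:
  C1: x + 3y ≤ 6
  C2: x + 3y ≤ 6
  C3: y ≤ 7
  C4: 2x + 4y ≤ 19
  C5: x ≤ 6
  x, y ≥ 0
Each vertex is the intersection of two constraint boundaries that also satisfies all remaining constraints:
  x = 0 and y = 0 → (0, 0)
  x + 3y = 6 and x = 6 → (6, 0)
  x + 3y = 6 and x = 0 → (0, 2)

Vertices: (0, 0), (6, 0), (0, 2)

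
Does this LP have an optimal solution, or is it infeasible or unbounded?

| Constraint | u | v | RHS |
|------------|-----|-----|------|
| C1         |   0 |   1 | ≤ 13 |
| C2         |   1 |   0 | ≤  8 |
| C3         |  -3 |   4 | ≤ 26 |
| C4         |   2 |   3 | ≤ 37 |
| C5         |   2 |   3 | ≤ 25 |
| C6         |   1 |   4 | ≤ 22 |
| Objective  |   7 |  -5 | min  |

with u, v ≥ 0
The point (0, 5.5) satisfies every constraint, so the LP is feasible; the constraints give u ≤ 8 and v ≤ 13, which with u, v ≥ 0 keep the feasible region inside a bounded box. A feasible, bounded LP attains a finite optimum at a vertex.

Bounded optimum: z* = -27.5 at (0, 5.5).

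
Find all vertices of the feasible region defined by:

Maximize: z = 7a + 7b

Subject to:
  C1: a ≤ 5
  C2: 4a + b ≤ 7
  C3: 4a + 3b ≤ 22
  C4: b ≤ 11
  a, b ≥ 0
Each vertex is the intersection of two constraint boundaries that also satisfies all remaining constraints:
  a = 0 and b = 0 → (0, 0)
  4a + b = 7 and b = 0 → (1.75, 0)
  4a + b = 7 and a = 0 → (0, 7)

Vertices: (0, 0), (1.75, 0), (0, 7)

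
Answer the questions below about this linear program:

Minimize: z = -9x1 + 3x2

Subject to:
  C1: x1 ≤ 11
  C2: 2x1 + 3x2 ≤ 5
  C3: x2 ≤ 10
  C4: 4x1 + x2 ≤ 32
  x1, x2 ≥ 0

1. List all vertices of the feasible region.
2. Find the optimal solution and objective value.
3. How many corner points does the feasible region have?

1. (0, 0), (2.5, 0), (0, 1.667)
2. x1 = 2.5, x2 = 0, z = -22.5
3. 3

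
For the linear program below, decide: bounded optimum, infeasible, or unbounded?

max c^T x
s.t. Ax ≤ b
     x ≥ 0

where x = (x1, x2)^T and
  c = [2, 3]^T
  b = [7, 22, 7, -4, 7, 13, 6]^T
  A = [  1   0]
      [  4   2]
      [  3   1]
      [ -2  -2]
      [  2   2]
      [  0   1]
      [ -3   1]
The point (0, 3.5) satisfies every constraint, so the LP is feasible; the constraints give x1 ≤ 7 and x2 ≤ 13, which with x1, x2 ≥ 0 keep the feasible region inside a bounded box. A feasible, bounded LP attains a finite optimum at a vertex.

Evaluating z = 2x1 + 3x2 at each vertex:
  (2, 0): z = 4
  (2.333, 0): z = 4.667
  (1.75, 1.75): z = 8.75
  (0, 3.5): z = 10.5
  (0, 2): z = 6

Feasible with finite optimum z* = 10.5 at (0, 3.5).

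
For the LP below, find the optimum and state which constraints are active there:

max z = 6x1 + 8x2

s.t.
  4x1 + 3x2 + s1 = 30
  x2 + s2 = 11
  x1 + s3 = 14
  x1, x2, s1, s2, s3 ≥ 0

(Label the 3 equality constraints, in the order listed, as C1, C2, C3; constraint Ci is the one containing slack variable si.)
Optimal: x1 = 0, x2 = 10
Slack at optimum:
  C1: slack = 0 (binding)
  C2: slack = 1
  C3: slack = 14
  x1 ≥ 0: x1 = 0 (binding)
  x2 ≥ 0: x2 = 10
Binding constraints: C1, x1 ≥ 0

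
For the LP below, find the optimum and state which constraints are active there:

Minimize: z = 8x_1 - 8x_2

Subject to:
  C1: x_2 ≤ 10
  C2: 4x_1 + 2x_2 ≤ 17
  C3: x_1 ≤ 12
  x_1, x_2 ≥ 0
Optimal: x_1 = 0, x_2 = 8.5
Binding: C2, x_1 ≥ 0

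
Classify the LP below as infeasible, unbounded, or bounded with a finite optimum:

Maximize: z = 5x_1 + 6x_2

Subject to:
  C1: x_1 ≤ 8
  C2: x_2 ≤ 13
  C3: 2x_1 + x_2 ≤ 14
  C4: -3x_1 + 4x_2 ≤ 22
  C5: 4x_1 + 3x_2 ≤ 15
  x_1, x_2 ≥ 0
The point (0, 5) satisfies every constraint, so the LP is feasible; the constraints give x_1 ≤ 8 and x_2 ≤ 13, which with x_1, x_2 ≥ 0 keep the feasible region inside a bounded box. A feasible, bounded LP attains a finite optimum at a vertex.

Evaluating z = 5x_1 + 6x_2 at each vertex:
  (0, 0): z = 0
  (3.75, 0): z = 18.75
  (0, 5): z = 30

Bounded optimum: z* = 30 at (0, 5).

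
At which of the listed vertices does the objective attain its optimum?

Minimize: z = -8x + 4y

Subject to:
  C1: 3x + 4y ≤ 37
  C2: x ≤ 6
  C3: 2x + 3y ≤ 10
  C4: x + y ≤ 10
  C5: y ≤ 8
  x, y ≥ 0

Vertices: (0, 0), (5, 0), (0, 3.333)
(5, 0) with z = -40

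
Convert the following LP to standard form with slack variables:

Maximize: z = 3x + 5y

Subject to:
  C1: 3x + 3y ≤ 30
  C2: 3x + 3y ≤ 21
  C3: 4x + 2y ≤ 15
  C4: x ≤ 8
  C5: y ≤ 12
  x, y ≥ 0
max z = 3x + 5y

s.t.
  3x + 3y + s1 = 30
  3x + 3y + s2 = 21
  4x + 2y + s3 = 15
  x + s4 = 8
  y + s5 = 12
  x, y, s1, s2, s3, s4, s5 ≥ 0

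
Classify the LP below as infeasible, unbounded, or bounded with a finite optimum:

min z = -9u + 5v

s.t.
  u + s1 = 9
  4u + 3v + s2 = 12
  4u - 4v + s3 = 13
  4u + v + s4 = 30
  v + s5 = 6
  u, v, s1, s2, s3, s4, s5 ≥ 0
The point (3, 0) satisfies every constraint, so the LP is feasible; the constraints give u ≤ 9 and v ≤ 6, which with u, v ≥ 0 keep the feasible region inside a bounded box. A feasible, bounded LP attains a finite optimum at a vertex.

Evaluating z = -9u + 5v at each vertex:
  (0, 0): z = 0
  (3, 0): z = -27
  (0, 4): z = 20

The LP has an optimal solution: (3, 0) with z = -27.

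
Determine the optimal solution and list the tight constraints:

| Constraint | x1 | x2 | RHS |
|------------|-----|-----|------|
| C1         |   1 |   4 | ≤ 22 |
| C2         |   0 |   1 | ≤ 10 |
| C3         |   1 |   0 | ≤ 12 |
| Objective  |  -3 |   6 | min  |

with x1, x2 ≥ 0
Optimal: x1 = 12, x2 = 0
Slack at optimum:
  C1: slack = 10
  C2: slack = 10
  C3: slack = 0 (binding)
  x1 ≥ 0: x1 = 12
  x2 ≥ 0: x2 = 0 (binding)
Binding constraints: C3, x2 ≥ 0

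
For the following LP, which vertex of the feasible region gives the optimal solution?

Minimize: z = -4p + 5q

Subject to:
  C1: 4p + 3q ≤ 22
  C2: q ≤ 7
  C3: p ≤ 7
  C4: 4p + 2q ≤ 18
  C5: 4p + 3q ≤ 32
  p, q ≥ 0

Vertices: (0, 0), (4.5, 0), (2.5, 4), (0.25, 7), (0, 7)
(4.5, 0) with z = -18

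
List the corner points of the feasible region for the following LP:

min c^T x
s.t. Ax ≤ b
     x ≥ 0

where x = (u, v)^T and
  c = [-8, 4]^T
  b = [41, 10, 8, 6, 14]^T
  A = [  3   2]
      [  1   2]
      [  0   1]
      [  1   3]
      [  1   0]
Each vertex is the intersection of two constraint boundaries that also satisfies all remaining constraints:
  u = 0 and v = 0 → (0, 0)
  u + 3v = 6 and v = 0 → (6, 0)
  u + 3v = 6 and u = 0 → (0, 2)

Vertices: (0, 0), (6, 0), (0, 2)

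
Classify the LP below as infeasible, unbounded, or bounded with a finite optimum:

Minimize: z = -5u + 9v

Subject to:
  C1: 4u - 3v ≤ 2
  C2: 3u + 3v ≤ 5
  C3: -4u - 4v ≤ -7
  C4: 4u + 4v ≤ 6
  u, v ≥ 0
C4 requires 4u + 4v ≤ 6, while C3 (-4u - 4v ≤ -7) is equivalent to 4u + 4v ≥ 7. Together they would need 7 ≤ 4u + 4v ≤ 6, which is impossible since 7 > 6. No point satisfies all constraints.

The feasible region is empty; the LP is infeasible.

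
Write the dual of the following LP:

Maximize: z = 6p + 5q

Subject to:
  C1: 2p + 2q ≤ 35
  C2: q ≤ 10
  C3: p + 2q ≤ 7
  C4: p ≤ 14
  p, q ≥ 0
Minimize: z = 35y1 + 10y2 + 7y3 + 14y4

Subject to:
  C1: -2y1 - y3 - y4 ≤ -6
  C2: -2y1 - y2 - 2y3 ≤ -5
  y1, y2, y3, y4 ≥ 0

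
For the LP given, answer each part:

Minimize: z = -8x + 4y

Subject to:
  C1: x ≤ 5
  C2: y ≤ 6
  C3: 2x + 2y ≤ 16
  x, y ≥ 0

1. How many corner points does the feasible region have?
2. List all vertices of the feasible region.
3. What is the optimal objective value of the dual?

1. 5
2. (0, 0), (5, 0), (5, 3), (2, 6), (0, 6)
3. -40 (by strong duality, equal to the primal optimum)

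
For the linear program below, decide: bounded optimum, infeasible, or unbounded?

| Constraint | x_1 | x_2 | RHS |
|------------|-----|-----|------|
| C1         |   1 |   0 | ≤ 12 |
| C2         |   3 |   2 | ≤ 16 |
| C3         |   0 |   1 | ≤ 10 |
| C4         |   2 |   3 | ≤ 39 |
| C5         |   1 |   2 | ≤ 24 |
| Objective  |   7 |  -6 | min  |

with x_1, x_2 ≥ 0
The point (0, 8) satisfies every constraint, so the LP is feasible; the constraints give x_1 ≤ 12 and x_2 ≤ 10, which with x_1, x_2 ≥ 0 keep the feasible region inside a bounded box. A feasible, bounded LP attains a finite optimum at a vertex.

Feasible with finite optimum z* = -48 at (0, 8).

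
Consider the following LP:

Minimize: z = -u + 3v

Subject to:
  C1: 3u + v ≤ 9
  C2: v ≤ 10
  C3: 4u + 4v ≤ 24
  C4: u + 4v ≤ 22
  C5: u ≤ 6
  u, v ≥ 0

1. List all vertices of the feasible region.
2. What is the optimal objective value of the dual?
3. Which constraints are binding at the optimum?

1. (0, 0), (3, 0), (1.5, 4.5), (0.6667, 5.333), (0, 5.5)
2. -3 (by strong duality, equal to the primal optimum)
3. C1, v ≥ 0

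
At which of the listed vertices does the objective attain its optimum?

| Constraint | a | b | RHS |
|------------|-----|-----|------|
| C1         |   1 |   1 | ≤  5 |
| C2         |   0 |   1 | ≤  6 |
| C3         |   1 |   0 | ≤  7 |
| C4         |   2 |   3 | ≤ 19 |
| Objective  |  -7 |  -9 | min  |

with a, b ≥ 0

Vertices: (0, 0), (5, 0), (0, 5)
(0, 5) with z = -45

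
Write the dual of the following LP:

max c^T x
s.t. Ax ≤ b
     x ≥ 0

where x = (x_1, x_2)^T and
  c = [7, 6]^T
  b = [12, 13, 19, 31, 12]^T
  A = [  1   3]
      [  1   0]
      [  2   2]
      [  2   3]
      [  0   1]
Minimize: z = 12y1 + 13y2 + 19y3 + 31y4 + 12y5

Subject to:
  C1: -y1 - y2 - 2y3 - 2y4 ≤ -7
  C2: -3y1 - 2y3 - 3y4 - y5 ≤ -6
  y1, y2, y3, y4, y5 ≥ 0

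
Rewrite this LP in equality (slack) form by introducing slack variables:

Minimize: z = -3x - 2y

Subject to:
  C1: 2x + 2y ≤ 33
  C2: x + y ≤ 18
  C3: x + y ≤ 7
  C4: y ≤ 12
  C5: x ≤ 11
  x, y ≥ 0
min z = -3x - 2y

s.t.
  2x + 2y + s1 = 33
  x + y + s2 = 18
  x + y + s3 = 7
  y + s4 = 12
  x + s5 = 11
  x, y, s1, s2, s3, s4, s5 ≥ 0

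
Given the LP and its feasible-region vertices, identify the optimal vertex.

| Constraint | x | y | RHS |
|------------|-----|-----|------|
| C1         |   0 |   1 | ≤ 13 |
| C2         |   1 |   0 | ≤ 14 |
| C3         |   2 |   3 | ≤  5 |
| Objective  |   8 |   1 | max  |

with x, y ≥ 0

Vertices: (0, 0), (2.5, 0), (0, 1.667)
Evaluating z = 8x + y at each vertex:
  (0, 0): z = 0
  (2.5, 0): z = 20
  (0, 1.667): z = 1.667

The largest value is z = 20, attained at (2.5, 0).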